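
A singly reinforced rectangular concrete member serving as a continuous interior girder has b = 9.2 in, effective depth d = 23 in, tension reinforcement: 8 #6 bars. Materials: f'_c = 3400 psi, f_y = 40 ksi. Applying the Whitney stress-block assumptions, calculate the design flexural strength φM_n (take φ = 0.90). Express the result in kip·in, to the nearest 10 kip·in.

A_s = 8 × 0.44 = 3.52 in².
T = A_s f_y = 3.52 × 40 = 140.8 kips.
a = T/(0.85 f'_c b) = 140.8/(0.85 × 3.4 × 9.2) = 5.296 in.
M_n = T(d − a/2) = 140.8 × (23 − 2.648) = 2865.6 kip·in.
φM_n = 0.90 × 2865.6 = 2579.0 kip·in.

φM_n ≈ 2580 kip·in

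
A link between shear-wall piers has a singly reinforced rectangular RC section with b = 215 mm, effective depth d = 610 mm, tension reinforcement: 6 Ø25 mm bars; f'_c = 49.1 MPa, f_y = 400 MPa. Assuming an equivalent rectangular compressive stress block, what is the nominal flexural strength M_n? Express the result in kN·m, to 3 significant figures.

A_s = 6 × 491 = 2946 mm².
T = A_s f_y = 2946 × 400 = 1178400 N = 1178.4 kN.
From C = T: a = T/(0.85 f'_c b) = 1178400/(0.85 × 49.1 × 215) = 131.33 mm.
M_n = T(d − a/2) = 1178.4 kN × (610 − 65.665) mm = 641.44 kN·m.

M_n ≈ 641 kN·m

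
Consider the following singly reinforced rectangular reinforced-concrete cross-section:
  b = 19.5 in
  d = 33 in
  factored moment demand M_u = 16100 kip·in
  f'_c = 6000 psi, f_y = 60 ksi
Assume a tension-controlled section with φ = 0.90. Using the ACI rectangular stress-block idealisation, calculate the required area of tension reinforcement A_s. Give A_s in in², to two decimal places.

M_n = M_u/φ = 16100/0.90 = 17888.9 kip·in.
From M_n = 0.85 f'_c a b (d − a/2):
a = d − √(d² − 2M_n/(0.85 f'_c b)) = 33 − √(33² − 2 × 17888.9/(0.85 × 6 × 19.5)) = 5.995 in.
A_s = 0.85 f'_c a b / f_y = 0.85 × 6 × 5.995 × 19.5 / 60 = 9.937 in².

A_s ≈ 9.94 in²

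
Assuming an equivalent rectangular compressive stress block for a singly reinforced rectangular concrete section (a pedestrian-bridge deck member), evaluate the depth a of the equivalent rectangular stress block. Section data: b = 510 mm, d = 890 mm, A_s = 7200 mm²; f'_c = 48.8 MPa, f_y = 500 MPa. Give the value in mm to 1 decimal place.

a ≈ 170.2 mm

T = A_s f_y = 7200 × 500 = 3600000 N = 3600 kN.
Setting C = 0.85 f'_c a b equal to T: a = 3600000/(0.85 × 48.8 × 510) = 170.2 mm.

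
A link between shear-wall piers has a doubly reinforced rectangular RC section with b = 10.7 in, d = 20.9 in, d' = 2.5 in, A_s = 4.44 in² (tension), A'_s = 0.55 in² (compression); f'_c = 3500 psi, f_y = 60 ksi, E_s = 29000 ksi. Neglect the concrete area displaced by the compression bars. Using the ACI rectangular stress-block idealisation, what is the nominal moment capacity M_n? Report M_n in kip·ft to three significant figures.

M_n ≈ 386 kip·ft

Assume both steels yield.
a = (A_s − A'_s) f_y/(0.85 f'_c b) = (4.44 − 0.55) × 60/(0.85 × 3.5 × 10.7) = 7.332 in.
c = a/β₁ = 7.332/0.85 = 8.626 in; ε'_s = 0.003(c − d')/c = 0.0021 ≥ ε_y = 0.0021, so the compression steel yields.
M_n = (A_s − A'_s) f_y (d − a/2) + A'_s f_y (d − d') = 233.4 × (20.9 − 3.666) + 33 × (20.9 − 2.5) = 4022.4 + 607.2 = 4629.6 kip·in = 4629.6/12 = 385.80 kip·ft.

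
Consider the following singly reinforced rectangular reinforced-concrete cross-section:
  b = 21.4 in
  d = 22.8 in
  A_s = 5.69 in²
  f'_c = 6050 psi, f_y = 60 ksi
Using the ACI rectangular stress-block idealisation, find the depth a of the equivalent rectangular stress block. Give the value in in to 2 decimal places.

a ≈ 3.10 in

T = A_s f_y = 5.69 × 60 = 341.4 kips.
a = T/(0.85 f'_c b) = 341.4/(0.85 × 6.05 × 21.4) = 3.10 in.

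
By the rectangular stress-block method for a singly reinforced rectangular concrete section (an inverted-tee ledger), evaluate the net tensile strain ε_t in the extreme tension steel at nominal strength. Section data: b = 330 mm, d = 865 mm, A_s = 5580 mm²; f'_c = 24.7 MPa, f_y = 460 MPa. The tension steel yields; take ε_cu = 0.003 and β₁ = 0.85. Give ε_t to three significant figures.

ε_t ≈ 0.00295

a = A_s f_y/(0.85 f'_c b) = 370.48 mm.
β₁ = 0.85, so c = a/β₁ = 370.48/0.85 = 435.86 mm.
From the linear strain diagram with ε_cu = 0.003: ε_t = 0.003 (d − c)/c = 0.003 × (865 − 435.86)/435.86 = 0.00295.
ε_t < 0.004 — the section is over-reinforced for flexure under ACI limits.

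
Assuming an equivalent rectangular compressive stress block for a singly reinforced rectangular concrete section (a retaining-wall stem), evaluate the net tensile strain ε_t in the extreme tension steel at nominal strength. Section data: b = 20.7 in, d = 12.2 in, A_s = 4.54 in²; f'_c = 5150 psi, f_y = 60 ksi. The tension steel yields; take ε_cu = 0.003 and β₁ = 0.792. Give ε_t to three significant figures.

a = A_s f_y/(0.85 f'_c b) = 3.006 in.
β₁ = 0.792, so c = a/β₁ = 3.006/0.792 = 3.795 in.
From the linear strain diagram with ε_cu = 0.003: ε_t = 0.003 (d − c)/c = 0.003 × (12.2 − 3.795)/3.795 = 0.00664.
Since ε_t ≥ 0.005, the section is tension-controlled.

ε_t ≈ 0.00664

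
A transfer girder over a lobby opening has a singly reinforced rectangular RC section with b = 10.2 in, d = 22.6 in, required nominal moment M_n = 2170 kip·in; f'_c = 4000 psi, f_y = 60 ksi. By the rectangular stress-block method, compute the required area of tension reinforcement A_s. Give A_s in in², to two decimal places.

A_s ≈ 1.71 in²

From M_n = 0.85 f'_c a b (d − a/2):
a = d − √(d² − 2M_n/(0.85 f'_c b)) = 22.6 − √(22.6² − 2 × 2170/(0.85 × 4 × 10.2)) = 2.963 in.
A_s = 0.85 f'_c a b / f_y = 0.85 × 4 × 2.963 × 10.2 / 60 = 1.713 in².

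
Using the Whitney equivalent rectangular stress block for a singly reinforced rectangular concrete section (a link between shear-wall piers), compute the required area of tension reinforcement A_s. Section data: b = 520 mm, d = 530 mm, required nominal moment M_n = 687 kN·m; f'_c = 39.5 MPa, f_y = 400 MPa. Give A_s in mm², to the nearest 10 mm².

A_s ≈ 3510 mm²

With M_n = 0.85 f'_c a b (d − a/2), solve the quadratic for a:
a = d − √(d² − 2M_n/(0.85 f'_c b)) = 530 − √(530² − 2 × 687×10⁶/(0.85 × 39.5 × 520)) = 80.33 mm.
A_s = 0.85 f'_c a b / f_y = 0.85 × 39.5 × 80.33 × 520 / 400 = 3506.2 mm².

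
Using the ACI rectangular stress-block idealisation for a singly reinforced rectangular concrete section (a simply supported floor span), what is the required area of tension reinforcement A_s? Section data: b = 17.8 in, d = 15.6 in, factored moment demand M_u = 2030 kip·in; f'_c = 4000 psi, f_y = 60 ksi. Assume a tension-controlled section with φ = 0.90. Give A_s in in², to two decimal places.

A_s ≈ 2.63 in²

M_n = M_u/φ = 2030/0.90 = 2255.56 kip·in.
From M_n = 0.85 f'_c a b (d − a/2):
a = d − √(d² − 2M_n/(0.85 f'_c b)) = 15.6 − √(15.6² − 2 × 2255.56/(0.85 × 4 × 17.8)) = 2.607 in.
A_s = 0.85 f'_c a b / f_y = 0.85 × 4 × 2.607 × 17.8 / 60 = 2.630 in².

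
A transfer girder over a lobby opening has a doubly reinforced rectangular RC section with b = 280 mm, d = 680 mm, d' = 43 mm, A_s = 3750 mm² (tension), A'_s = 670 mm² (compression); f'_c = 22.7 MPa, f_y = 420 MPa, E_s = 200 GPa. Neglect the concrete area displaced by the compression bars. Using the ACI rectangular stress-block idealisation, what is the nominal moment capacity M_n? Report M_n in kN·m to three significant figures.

Assume both tension and compression steel yield.
Net tension couple steel: A_s − A'_s = 3080 mm².
a = (A_s − A'_s) f_y / (0.85 f'_c b) = 1293600/(0.85 × 22.7 × 280) = 239.44 mm.
c = a/β₁ = 239.44/0.85 = 281.69 mm; ε'_s = 0.003(c − d')/c = 0.0025 ≥ f_y/E_s = 0.0021, so compression steel does yield.
M_n = (A_s − A'_s) f_y (d − a/2) + A'_s f_y (d − d') = [1293600 × (680 − 119.72) + 281400 × (680 − 43)] × 10⁻⁶ = 724.78 + 179.25 = 904.03 kN·m.

M_n ≈ 904 kN·m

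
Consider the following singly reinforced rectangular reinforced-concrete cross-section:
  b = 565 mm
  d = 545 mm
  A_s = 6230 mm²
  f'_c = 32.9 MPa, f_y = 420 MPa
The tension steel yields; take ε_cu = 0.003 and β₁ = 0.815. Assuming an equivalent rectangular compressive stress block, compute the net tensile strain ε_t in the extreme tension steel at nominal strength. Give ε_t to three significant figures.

ε_t ≈ 0.00505

a = A_s f_y/(0.85 f'_c b) = 165.61 mm.
β₁ = 0.815, so c = a/β₁ = 165.61/0.815 = 203.20 mm.
From the linear strain diagram with ε_cu = 0.003: ε_t = 0.003 (d − c)/c = 0.003 × (545 − 203.20)/203.20 = 0.00505.
Since ε_t ≥ 0.005, the section is tension-controlled.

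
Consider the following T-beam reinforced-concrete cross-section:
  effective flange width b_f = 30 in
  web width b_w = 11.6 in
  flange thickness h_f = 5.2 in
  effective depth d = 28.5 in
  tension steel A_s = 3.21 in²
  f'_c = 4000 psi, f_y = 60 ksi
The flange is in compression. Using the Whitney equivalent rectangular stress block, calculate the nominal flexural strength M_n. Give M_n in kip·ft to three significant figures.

M_n ≈ 442 kip·ft

Tension: T = A_s f_y = 3.21 × 60 = 192.6 kips.
Try a within the flange: a = T/(0.85 f'_c b_f) = 192.6/(0.85 × 4 × 30) = 1.888 in.
Since a = 1.888 ≤ h_f = 5.2 in, the stress block lies entirely in the flange; analyse as a rectangular beam of width b_f.
M_n = T(d − a/2) = 192.6 × (28.5 − 0.944) = 5307.3 kip·in.
M_n = 5307.3/12 = 442.28 kip·ft.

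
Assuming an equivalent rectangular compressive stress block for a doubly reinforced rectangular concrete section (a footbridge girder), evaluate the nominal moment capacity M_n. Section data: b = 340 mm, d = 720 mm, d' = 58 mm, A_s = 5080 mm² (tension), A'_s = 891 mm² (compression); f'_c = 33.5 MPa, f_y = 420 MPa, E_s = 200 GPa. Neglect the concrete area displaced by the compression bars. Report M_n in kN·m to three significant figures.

M_n ≈ 1350 kN·m

Assume both tension and compression steel yield.
Net tension couple steel: A_s − A'_s = 4189 mm².
a = (A_s − A'_s) f_y / (0.85 f'_c b) = 1759380/(0.85 × 33.5 × 340) = 181.73 mm.
c = a/β₁ = 181.73/0.811 = 224.08 mm; ε'_s = 0.003(c − d')/c = 0.0022 ≥ f_y/E_s = 0.0021, so compression steel does yield.
M_n = (A_s − A'_s) f_y (d − a/2) + A'_s f_y (d − d') = [1759380 × (720 − 90.865) + 374220 × (720 − 58)] × 10⁻⁶ = 1106.89 + 247.73 = 1354.62 kN·m.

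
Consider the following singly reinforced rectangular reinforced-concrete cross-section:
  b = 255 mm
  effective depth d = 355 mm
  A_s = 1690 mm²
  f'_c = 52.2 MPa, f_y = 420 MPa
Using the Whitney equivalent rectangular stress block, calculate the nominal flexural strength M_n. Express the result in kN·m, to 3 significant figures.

M_n ≈ 230 kN·m

T = A_s f_y = 1690 × 420 = 709800 N = 709.8 kN.
From C = T: a = T/(0.85 f'_c b) = 709800/(0.85 × 52.2 × 255) = 62.73 mm.
M_n = T(d − a/2) = 709.8 kN × (355 − 31.365) mm = 229.72 kN·m.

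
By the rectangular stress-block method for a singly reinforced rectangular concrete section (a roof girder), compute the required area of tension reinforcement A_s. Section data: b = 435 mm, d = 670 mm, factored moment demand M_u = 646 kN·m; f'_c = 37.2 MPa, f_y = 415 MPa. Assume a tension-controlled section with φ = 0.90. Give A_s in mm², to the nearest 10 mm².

A_s ≈ 2750 mm²

M_n = M_u/φ = 646/0.90 = 717.778 kN·m.
With M_n = 0.85 f'_c a b (d − a/2), solve the quadratic for a:
a = d − √(d² − 2M_n/(0.85 f'_c b)) = 670 − √(670² − 2 × 717.778×10⁶/(0.85 × 37.2 × 435)) = 83.03 mm.
A_s = 0.85 f'_c a b / f_y = 0.85 × 37.2 × 83.03 × 435 / 415 = 2751.9 mm².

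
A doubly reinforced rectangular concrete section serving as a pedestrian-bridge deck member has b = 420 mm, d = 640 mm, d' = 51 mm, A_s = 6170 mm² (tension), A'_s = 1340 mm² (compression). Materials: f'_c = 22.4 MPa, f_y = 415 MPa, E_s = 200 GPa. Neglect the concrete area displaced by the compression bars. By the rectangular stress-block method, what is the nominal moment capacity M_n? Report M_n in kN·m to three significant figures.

M_n ≈ 1360 kN·m

Assume both tension and compression steel yield.
Net tension couple steel: A_s − A'_s = 4830 mm².
a = (A_s − A'_s) f_y / (0.85 f'_c b) = 2004450/(0.85 × 22.4 × 420) = 250.66 mm.
c = a/β₁ = 250.66/0.85 = 294.89 mm; ε'_s = 0.003(c − d')/c = 0.0025 ≥ f_y/E_s = 0.0021, so compression steel does yield.
M_n = (A_s − A'_s) f_y (d − a/2) + A'_s f_y (d − d') = [2004450 × (640 − 125.33) + 556100 × (640 − 51)] × 10⁻⁶ = 1031.63 + 327.54 = 1359.17 kN·m.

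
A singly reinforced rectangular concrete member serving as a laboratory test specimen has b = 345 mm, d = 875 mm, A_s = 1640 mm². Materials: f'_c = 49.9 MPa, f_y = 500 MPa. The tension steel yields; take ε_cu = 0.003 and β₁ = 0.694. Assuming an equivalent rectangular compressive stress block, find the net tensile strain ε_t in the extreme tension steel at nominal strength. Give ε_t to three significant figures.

a = A_s f_y/(0.85 f'_c b) = 56.04 mm.
β₁ = 0.694, so c = a/β₁ = 56.04/0.694 = 80.75 mm.
From the linear strain diagram with ε_cu = 0.003: ε_t = 0.003 (d − c)/c = 0.003 × (875 − 80.75)/80.75 = 0.0295.
Since ε_t ≥ 0.005, the section is tension-controlled.

ε_t ≈ 0.0295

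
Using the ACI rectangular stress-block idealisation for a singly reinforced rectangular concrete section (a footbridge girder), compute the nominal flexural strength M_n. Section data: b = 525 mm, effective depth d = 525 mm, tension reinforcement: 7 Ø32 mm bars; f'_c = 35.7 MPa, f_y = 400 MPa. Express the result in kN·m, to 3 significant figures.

A_s = 7 × 804 = 5628 mm².
T = A_s f_y = 5628 × 400 = 2251200 N = 2251.2 kN.
From C = T: a = T/(0.85 f'_c b) = 2251200/(0.85 × 35.7 × 525) = 141.31 mm.
M_n = T(d − a/2) = 2251.2 kN × (525 − 70.655) mm = 1022.82 kN·m.

M_n ≈ 1020 kN·m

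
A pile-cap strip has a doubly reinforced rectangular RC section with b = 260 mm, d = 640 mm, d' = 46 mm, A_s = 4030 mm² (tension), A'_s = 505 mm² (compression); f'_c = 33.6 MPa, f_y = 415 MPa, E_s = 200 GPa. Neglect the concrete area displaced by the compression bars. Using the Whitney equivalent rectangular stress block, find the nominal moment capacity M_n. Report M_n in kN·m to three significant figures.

M_n ≈ 917 kN·m

Assume both tension and compression steel yield.
Net tension couple steel: A_s − A'_s = 3525 mm².
a = (A_s − A'_s) f_y / (0.85 f'_c b) = 1462875/(0.85 × 33.6 × 260) = 197.00 mm.
c = a/β₁ = 197.00/0.81 = 243.21 mm; ε'_s = 0.003(c − d')/c = 0.0024 ≥ f_y/E_s = 0.0021, so compression steel does yield.
M_n = (A_s − A'_s) f_y (d − a/2) + A'_s f_y (d − d') = [1462875 × (640 − 98.5) + 209575 × (640 − 46)] × 10⁻⁶ = 792.15 + 124.49 = 916.64 kN·m.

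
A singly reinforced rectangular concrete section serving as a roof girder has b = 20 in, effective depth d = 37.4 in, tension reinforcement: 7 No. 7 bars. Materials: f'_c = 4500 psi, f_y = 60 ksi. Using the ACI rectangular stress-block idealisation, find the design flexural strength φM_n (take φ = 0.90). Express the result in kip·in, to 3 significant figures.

φM_n ≈ 8110 kip·in

A_s = 7 × 0.6 = 4.2 in².
T = A_s f_y = 4.2 × 60 = 252 kips.
a = T/(0.85 f'_c b) = 252/(0.85 × 4.5 × 20) = 3.294 in.
M_n = T(d − a/2) = 252 × (37.4 − 1.647) = 9009.8 kip·in.
φM_n = 0.90 × 9009.8 = 8108.8 kip·in.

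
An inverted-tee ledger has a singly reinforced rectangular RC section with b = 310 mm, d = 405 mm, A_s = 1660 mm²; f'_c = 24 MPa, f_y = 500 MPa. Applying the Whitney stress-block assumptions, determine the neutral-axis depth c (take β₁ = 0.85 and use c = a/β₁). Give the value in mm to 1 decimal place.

c ≈ 154.4 mm

T = A_s f_y = 1660 × 500 = 830000 N = 830 kN.
Setting C = 0.85 f'_c a b equal to T: a = 830000/(0.85 × 24 × 310) = 131.246 mm.
With β₁ = 0.85, c = a/β₁ = 131.246/0.85 = 154.4 mm.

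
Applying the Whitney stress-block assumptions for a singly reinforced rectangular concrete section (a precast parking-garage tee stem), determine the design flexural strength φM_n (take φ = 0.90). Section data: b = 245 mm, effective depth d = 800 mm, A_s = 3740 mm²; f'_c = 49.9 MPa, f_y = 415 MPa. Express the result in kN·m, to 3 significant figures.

φM_n ≈ 1010 kN·m

T = A_s f_y = 3740 × 415 = 1552100 N = 1552.1 kN.
From C = T: a = T/(0.85 f'_c b) = 1552100/(0.85 × 49.9 × 245) = 149.36 mm.
M_n = T(d − a/2) = 1552.1 kN × (800 − 74.68) mm = 1125.77 kN·m.
φM_n = 0.90 × 1125.77 = 1013.19 kN·m.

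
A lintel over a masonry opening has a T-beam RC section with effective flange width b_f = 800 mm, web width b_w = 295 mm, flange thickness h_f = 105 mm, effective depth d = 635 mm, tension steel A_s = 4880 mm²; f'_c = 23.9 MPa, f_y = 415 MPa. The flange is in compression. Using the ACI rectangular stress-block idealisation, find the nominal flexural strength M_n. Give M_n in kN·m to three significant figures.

M_n ≈ 1150 kN·m

Tension: T = A_s f_y = 4880 × 415 = 2025200 N.
Try a within the flange: a = T/(0.85 f'_c b_f) = 2025200/(0.85 × 23.9 × 800) = 124.61 mm.
a = 124.61 > h_f = 105 mm: the block extends into the web. Split into flange-overhang and web parts.
C_f = 0.85 f'_c (b_f − b_w) h_f = 0.85 × 23.9 × (800 − 295) × 105 = 1077203 N.
Remaining web compression depth: a_w = (T − C_f)/(0.85 f'_c b_w) = (2025200 − 1077203)/(0.85 × 23.9 × 295) = 158.19 mm.
M_n = C_f(d − h_f/2) + (T − C_f)(d − a_w/2) = 1077203 × (635 − 52.5) + 947997 × (635 − 79.095) = 627.47 + 527.00 = 1154.47 × 10⁶ N·mm.
M_n = 1154.47 kN·m.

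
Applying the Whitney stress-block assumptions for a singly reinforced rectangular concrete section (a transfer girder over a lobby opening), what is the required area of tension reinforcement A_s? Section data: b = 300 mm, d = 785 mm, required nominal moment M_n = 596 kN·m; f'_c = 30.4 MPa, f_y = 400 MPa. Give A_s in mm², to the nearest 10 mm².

With M_n = 0.85 f'_c a b (d − a/2), solve the quadratic for a:
a = d − √(d² − 2M_n/(0.85 f'_c b)) = 785 − √(785² − 2 × 596×10⁶/(0.85 × 30.4 × 300)) = 104.96 mm.
A_s = 0.85 f'_c a b / f_y = 0.85 × 30.4 × 104.96 × 300 / 400 = 2034.1 mm².

A_s ≈ 2030 mm²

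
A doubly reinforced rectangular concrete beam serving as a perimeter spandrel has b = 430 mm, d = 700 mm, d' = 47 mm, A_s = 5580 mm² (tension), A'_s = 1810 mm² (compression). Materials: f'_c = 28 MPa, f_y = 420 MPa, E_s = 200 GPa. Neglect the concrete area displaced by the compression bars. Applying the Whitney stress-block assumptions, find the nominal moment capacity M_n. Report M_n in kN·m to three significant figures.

M_n ≈ 1480 kN·m

Assume both tension and compression steel yield.
Net tension couple steel: A_s − A'_s = 3770 mm².
a = (A_s − A'_s) f_y / (0.85 f'_c b) = 1583400/(0.85 × 28 × 430) = 154.72 mm.
c = a/β₁ = 154.72/0.85 = 182.02 mm; ε'_s = 0.003(c − d')/c = 0.0022 ≥ f_y/E_s = 0.0021, so compression steel does yield.
M_n = (A_s − A'_s) f_y (d − a/2) + A'_s f_y (d − d') = [1583400 × (700 − 77.36) + 760200 × (700 − 47)] × 10⁻⁶ = 985.89 + 496.41 = 1482.30 kN·m.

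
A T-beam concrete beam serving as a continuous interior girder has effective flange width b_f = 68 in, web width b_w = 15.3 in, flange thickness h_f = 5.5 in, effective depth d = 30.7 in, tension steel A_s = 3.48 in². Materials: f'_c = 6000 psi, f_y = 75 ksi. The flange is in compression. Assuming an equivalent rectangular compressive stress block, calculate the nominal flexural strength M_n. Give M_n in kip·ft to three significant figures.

Tension: T = A_s f_y = 3.48 × 75 = 261 kips.
Try a within the flange: a = T/(0.85 f'_c b_f) = 261/(0.85 × 6 × 68) = 0.753 in.
Since a = 0.753 ≤ h_f = 5.5 in, the stress block lies entirely in the flange; analyse as a rectangular beam of width b_f.
M_n = T(d − a/2) = 261 × (30.7 − 0.3765) = 7914.4 kip·in.
M_n = 7914.4/12 = 659.53 kip·ft.

M_n ≈ 660 kip·ft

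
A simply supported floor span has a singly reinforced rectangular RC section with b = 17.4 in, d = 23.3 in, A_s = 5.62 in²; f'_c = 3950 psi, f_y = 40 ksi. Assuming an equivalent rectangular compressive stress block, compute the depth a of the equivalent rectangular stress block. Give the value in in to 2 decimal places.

a ≈ 3.85 in

T = A_s f_y = 5.62 × 40 = 224.8 kips.
a = T/(0.85 f'_c b) = 224.8/(0.85 × 3.95 × 17.4) = 3.85 in.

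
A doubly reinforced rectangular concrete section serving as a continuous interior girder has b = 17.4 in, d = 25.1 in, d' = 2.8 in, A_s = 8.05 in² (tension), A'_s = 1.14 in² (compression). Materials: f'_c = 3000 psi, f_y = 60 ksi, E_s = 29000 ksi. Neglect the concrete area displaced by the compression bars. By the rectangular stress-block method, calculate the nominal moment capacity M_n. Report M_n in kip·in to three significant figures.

M_n ≈ 9990 kip·in

Assume both steels yield.
a = (A_s − A'_s) f_y/(0.85 f'_c b) = (8.05 − 1.14) × 60/(0.85 × 3 × 17.4) = 9.344 in.
c = a/β₁ = 9.344/0.85 = 10.993 in; ε'_s = 0.003(c − d')/c = 0.0022 ≥ ε_y = 0.0021, so the compression steel yields.
M_n = (A_s − A'_s) f_y (d − a/2) + A'_s f_y (d − d') = 414.6 × (25.1 − 4.672) + 68.4 × (25.1 − 2.8) = 8469.4 + 1525.3 = 9994.7 kip·in.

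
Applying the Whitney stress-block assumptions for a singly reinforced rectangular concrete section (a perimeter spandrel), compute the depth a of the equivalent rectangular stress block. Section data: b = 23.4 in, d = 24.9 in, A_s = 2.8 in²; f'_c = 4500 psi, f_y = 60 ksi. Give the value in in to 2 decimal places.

T = A_s f_y = 2.8 × 60 = 168 kips.
a = T/(0.85 f'_c b) = 168/(0.85 × 4.5 × 23.4) = 1.88 in.

a ≈ 1.88 in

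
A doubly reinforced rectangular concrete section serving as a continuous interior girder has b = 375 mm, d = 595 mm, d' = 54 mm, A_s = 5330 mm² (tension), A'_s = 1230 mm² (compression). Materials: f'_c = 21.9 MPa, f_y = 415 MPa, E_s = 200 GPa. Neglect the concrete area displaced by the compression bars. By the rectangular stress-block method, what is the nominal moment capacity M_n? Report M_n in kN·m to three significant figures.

M_n ≈ 1080 kN·m

Assume both tension and compression steel yield.
Net tension couple steel: A_s − A'_s = 4100 mm².
a = (A_s − A'_s) f_y / (0.85 f'_c b) = 1701500/(0.85 × 21.9 × 375) = 243.75 mm.
c = a/β₁ = 243.75/0.85 = 286.76 mm; ε'_s = 0.003(c − d')/c = 0.0024 ≥ f_y/E_s = 0.0021, so compression steel does yield.
M_n = (A_s − A'_s) f_y (d − a/2) + A'_s f_y (d − d') = [1701500 × (595 − 121.875) + 510450 × (595 − 54)] × 10⁻⁶ = 805.02 + 276.15 = 1081.17 kN·m.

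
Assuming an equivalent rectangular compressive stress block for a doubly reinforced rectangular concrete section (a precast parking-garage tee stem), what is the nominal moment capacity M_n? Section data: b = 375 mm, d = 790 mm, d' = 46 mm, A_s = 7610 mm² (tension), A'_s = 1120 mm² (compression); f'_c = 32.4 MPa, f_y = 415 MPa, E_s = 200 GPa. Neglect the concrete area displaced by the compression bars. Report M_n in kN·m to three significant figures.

Assume both tension and compression steel yield.
Net tension couple steel: A_s − A'_s = 6490 mm².
a = (A_s − A'_s) f_y / (0.85 f'_c b) = 2693350/(0.85 × 32.4 × 375) = 260.79 mm.
c = a/β₁ = 260.79/0.819 = 318.42 mm; ε'_s = 0.003(c − d')/c = 0.0026 ≥ f_y/E_s = 0.0021, so compression steel does yield.
M_n = (A_s − A'_s) f_y (d − a/2) + A'_s f_y (d − d') = [2693350 × (790 − 130.395) + 464800 × (790 − 46)] × 10⁻⁶ = 1776.55 + 345.81 = 2122.36 kN·m.

M_n ≈ 2120 kN·m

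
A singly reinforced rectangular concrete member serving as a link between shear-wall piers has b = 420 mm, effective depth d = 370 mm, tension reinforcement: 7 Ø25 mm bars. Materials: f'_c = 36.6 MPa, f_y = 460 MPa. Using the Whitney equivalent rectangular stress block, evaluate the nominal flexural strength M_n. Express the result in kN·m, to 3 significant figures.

A_s = 7 × 491 = 3437 mm².
T = A_s f_y = 3437 × 460 = 1581020 N = 1581.02 kN.
From C = T: a = T/(0.85 f'_c b) = 1581020/(0.85 × 36.6 × 420) = 121.00 mm.
M_n = T(d − a/2) = 1581.02 kN × (370 − 60.5) mm = 489.33 kN·m.

M_n ≈ 489 kN·m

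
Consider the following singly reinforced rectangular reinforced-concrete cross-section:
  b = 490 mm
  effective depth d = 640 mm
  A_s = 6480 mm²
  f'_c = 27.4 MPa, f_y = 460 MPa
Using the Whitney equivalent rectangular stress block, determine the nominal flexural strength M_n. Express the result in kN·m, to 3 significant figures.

M_n ≈ 1520 kN·m

T = A_s f_y = 6480 × 460 = 2980800 N = 2980.8 kN.
From C = T: a = T/(0.85 f'_c b) = 2980800/(0.85 × 27.4 × 490) = 261.20 mm.
M_n = T(d − a/2) = 2980.8 kN × (640 − 130.6) mm = 1518.42 kN·m.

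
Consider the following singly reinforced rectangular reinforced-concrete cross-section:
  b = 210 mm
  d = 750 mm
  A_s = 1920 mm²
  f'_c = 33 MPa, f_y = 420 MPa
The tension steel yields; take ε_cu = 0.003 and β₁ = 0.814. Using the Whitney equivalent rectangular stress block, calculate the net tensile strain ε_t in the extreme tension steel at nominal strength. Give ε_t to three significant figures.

ε_t ≈ 0.0104

a = A_s f_y/(0.85 f'_c b) = 136.90 mm.
β₁ = 0.814, so c = a/β₁ = 136.90/0.814 = 168.18 mm.
From the linear strain diagram with ε_cu = 0.003: ε_t = 0.003 (d − c)/c = 0.003 × (750 − 168.18)/168.18 = 0.0104.
Since ε_t ≥ 0.005, the section is tension-controlled.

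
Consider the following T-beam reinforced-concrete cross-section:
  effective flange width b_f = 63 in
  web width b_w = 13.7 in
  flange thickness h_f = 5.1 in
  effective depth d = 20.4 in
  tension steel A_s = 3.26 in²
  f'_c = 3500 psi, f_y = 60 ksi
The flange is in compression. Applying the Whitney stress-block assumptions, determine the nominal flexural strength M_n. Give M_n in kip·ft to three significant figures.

Tension: T = A_s f_y = 3.26 × 60 = 195.6 kips.
Try a within the flange: a = T/(0.85 f'_c b_f) = 195.6/(0.85 × 3.5 × 63) = 1.044 in.
Since a = 1.044 ≤ h_f = 5.1 in, the stress block lies entirely in the flange; analyse as a rectangular beam of width b_f.
M_n = T(d − a/2) = 195.6 × (20.4 − 0.522) = 3888.1 kip·in.
M_n = 3888.1/12 = 324.01 kip·ft.

M_n ≈ 324 kip·ft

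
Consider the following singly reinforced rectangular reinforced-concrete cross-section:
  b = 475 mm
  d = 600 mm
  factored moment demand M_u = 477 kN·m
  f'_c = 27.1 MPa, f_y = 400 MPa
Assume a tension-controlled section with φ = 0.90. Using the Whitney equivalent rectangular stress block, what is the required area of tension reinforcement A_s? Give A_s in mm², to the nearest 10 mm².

M_n = M_u/φ = 477/0.90 = 530 kN·m.
With M_n = 0.85 f'_c a b (d − a/2), solve the quadratic for a:
a = d − √(d² − 2M_n/(0.85 f'_c b)) = 600 − √(600² − 2 × 530×10⁶/(0.85 × 27.1 × 475)) = 87.05 mm.
A_s = 0.85 f'_c a b / f_y = 0.85 × 27.1 × 87.05 × 475 / 400 = 2381.2 mm².

A_s ≈ 2380 mm²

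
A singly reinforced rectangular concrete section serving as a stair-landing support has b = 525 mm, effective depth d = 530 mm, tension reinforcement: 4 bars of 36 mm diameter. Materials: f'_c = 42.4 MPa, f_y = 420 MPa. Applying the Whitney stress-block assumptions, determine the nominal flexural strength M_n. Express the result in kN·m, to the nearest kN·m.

A_s = 4 × 1018 = 4072 mm².
T = A_s f_y = 4072 × 420 = 1710240 N = 1710.24 kN.
From C = T: a = T/(0.85 f'_c b) = 1710240/(0.85 × 42.4 × 525) = 90.39 mm.
M_n = T(d − a/2) = 1710.24 kN × (530 − 45.195) mm = 829.13 kN·m.

M_n ≈ 829 kN·m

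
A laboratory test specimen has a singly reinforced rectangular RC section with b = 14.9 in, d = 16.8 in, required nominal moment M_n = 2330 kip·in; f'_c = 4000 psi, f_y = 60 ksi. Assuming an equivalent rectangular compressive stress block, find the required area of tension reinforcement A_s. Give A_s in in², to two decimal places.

A_s ≈ 2.54 in²

From M_n = 0.85 f'_c a b (d − a/2):
a = d − √(d² − 2M_n/(0.85 f'_c b)) = 16.8 − √(16.8² − 2 × 2330/(0.85 × 4 × 14.9)) = 3.007 in.
A_s = 0.85 f'_c a b / f_y = 0.85 × 4 × 3.007 × 14.9 / 60 = 2.539 in².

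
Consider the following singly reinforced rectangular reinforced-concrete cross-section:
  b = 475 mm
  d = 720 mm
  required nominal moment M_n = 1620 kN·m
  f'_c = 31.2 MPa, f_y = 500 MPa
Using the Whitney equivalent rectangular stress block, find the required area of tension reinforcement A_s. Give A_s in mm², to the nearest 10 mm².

A_s ≈ 5260 mm²

With M_n = 0.85 f'_c a b (d − a/2), solve the quadratic for a:
a = d − √(d² − 2M_n/(0.85 f'_c b)) = 720 − √(720² − 2 × 1620×10⁶/(0.85 × 31.2 × 475)) = 208.93 mm.
A_s = 0.85 f'_c a b / f_y = 0.85 × 31.2 × 208.93 × 475 / 500 = 5263.8 mm².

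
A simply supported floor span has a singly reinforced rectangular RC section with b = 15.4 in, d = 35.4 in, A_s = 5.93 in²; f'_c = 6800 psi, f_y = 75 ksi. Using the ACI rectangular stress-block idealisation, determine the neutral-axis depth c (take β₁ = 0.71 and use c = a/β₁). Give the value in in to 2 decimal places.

T = A_s f_y = 5.93 × 75 = 444.75 kips.
a = T/(0.85 f'_c b) = 444.75/(0.85 × 6.8 × 15.4) = 4.9965 in.
With β₁ = 0.71, c = a/β₁ = 4.9965/0.71 = 7.04 in.

c ≈ 7.04 in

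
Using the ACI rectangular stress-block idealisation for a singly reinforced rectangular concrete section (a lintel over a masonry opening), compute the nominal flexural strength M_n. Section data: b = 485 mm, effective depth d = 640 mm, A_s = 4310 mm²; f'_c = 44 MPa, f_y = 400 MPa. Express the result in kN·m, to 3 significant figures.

T = A_s f_y = 4310 × 400 = 1724000 N = 1724 kN.
From C = T: a = T/(0.85 f'_c b) = 1724000/(0.85 × 44 × 485) = 95.04 mm.
M_n = T(d − a/2) = 1724 kN × (640 − 47.52) mm = 1021.44 kN·m.

M_n ≈ 1020 kN·m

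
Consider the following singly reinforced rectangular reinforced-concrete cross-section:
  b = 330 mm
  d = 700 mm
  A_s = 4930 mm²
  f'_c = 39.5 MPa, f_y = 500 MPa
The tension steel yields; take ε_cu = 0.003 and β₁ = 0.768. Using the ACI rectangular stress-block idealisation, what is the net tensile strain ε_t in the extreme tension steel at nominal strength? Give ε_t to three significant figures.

a = A_s f_y/(0.85 f'_c b) = 222.48 mm.
β₁ = 0.768, so c = a/β₁ = 222.48/0.768 = 289.69 mm.
From the linear strain diagram with ε_cu = 0.003: ε_t = 0.003 (d − c)/c = 0.003 × (700 − 289.69)/289.69 = 0.00425.
ε_t is between 0.004 and 0.005 — transition zone.

ε_t ≈ 0.00425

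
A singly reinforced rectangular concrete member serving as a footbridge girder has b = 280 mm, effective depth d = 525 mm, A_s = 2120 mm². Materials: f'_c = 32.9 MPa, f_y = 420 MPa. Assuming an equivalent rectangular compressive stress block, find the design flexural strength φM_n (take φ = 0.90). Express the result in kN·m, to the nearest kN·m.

T = A_s f_y = 2120 × 420 = 890400 N = 890.4 kN.
From C = T: a = T/(0.85 f'_c b) = 890400/(0.85 × 32.9 × 280) = 113.71 mm.
M_n = T(d − a/2) = 890.4 kN × (525 − 56.855) mm = 416.84 kN·m.
φM_n = 0.90 × 416.84 = 375.16 kN·m.

φM_n ≈ 375 kN·m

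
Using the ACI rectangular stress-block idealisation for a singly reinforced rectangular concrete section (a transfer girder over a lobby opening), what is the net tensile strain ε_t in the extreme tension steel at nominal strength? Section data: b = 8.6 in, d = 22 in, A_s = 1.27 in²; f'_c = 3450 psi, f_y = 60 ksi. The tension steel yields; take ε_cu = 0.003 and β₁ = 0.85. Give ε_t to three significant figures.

ε_t ≈ 0.0156

a = A_s f_y/(0.85 f'_c b) = 3.021 in.
β₁ = 0.85, so c = a/β₁ = 3.021/0.85 = 3.554 in.
From the linear strain diagram with ε_cu = 0.003: ε_t = 0.003 (d − c)/c = 0.003 × (22 − 3.554)/3.554 = 0.0156.
Since ε_t ≥ 0.005, the section is tension-controlled.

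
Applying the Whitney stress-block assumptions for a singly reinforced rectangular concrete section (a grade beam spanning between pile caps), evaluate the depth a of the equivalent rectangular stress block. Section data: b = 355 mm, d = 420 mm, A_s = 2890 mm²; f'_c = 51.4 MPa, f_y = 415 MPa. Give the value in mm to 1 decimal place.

a ≈ 77.3 mm

T = A_s f_y = 2890 × 415 = 1199350 N = 1199.35 kN.
Setting C = 0.85 f'_c a b equal to T: a = 1199350/(0.85 × 51.4 × 355) = 77.3 mm.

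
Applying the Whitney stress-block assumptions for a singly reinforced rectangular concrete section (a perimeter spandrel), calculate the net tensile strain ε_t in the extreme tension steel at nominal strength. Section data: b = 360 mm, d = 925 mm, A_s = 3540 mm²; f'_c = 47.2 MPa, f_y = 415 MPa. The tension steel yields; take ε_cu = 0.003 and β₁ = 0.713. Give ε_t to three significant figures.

a = A_s f_y/(0.85 f'_c b) = 101.72 mm.
β₁ = 0.713, so c = a/β₁ = 101.72/0.713 = 142.66 mm.
From the linear strain diagram with ε_cu = 0.003: ε_t = 0.003 (d − c)/c = 0.003 × (925 − 142.66)/142.66 = 0.0165.
Since ε_t ≥ 0.005, the section is tension-controlled.

ε_t ≈ 0.0165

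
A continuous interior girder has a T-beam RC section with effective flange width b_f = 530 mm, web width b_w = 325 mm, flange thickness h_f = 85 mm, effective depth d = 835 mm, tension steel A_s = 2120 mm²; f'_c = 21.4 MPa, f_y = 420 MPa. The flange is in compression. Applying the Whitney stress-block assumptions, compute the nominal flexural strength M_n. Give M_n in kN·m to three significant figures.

Tension: T = A_s f_y = 2120 × 420 = 890400 N.
Try a within the flange: a = T/(0.85 f'_c b_f) = 890400/(0.85 × 21.4 × 530) = 92.36 mm.
a = 92.36 > h_f = 85 mm: the block extends into the web. Split into flange-overhang and web parts.
C_f = 0.85 f'_c (b_f − b_w) h_f = 0.85 × 21.4 × (530 − 325) × 85 = 316961 N.
Remaining web compression depth: a_w = (T − C_f)/(0.85 f'_c b_w) = (890400 − 316961)/(0.85 × 21.4 × 325) = 97.00 mm.
M_n = C_f(d − h_f/2) + (T − C_f)(d − a_w/2) = 316961 × (835 − 42.5) + 573439 × (835 − 48.5) = 251.19 + 451.01 = 702.20 × 10⁶ N·mm.
M_n = 702.20 kN·m.

M_n ≈ 702 kN·m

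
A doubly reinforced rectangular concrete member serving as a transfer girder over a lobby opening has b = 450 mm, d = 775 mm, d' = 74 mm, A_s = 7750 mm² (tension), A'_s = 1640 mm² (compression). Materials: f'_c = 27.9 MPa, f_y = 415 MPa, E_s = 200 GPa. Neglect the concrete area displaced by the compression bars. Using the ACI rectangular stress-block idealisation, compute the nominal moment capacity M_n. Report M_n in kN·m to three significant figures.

Assume both tension and compression steel yield.
Net tension couple steel: A_s − A'_s = 6110 mm².
a = (A_s − A'_s) f_y / (0.85 f'_c b) = 2535650/(0.85 × 27.9 × 450) = 237.60 mm.
c = a/β₁ = 237.60/0.85 = 279.53 mm; ε'_s = 0.003(c − d')/c = 0.0022 ≥ f_y/E_s = 0.0021, so compression steel does yield.
M_n = (A_s − A'_s) f_y (d − a/2) + A'_s f_y (d − d') = [2535650 × (775 − 118.8) + 680600 × (775 − 74)] × 10⁻⁶ = 1663.89 + 477.10 = 2140.99 kN·m.

M_n ≈ 2140 kN·m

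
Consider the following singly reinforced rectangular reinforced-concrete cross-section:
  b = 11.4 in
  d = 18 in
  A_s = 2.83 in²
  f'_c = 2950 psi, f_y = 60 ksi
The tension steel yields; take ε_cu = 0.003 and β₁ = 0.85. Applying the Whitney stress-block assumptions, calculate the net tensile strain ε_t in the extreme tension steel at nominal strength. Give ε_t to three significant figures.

ε_t ≈ 0.00473

a = A_s f_y/(0.85 f'_c b) = 5.940 in.
β₁ = 0.85, so c = a/β₁ = 5.940/0.85 = 6.988 in.
From the linear strain diagram with ε_cu = 0.003: ε_t = 0.003 (d − c)/c = 0.003 × (18 − 6.988)/6.988 = 0.00473.
ε_t is between 0.004 and 0.005 — transition zone.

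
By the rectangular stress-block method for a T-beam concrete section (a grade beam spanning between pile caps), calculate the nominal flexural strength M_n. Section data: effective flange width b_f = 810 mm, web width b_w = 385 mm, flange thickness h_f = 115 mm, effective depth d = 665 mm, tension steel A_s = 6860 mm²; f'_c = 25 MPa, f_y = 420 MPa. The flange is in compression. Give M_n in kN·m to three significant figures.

Tension: T = A_s f_y = 6860 × 420 = 2881200 N.
Try a within the flange: a = T/(0.85 f'_c b_f) = 2881200/(0.85 × 25 × 810) = 167.39 mm.
a = 167.39 > h_f = 115 mm: the block extends into the web. Split into flange-overhang and web parts.
C_f = 0.85 f'_c (b_f − b_w) h_f = 0.85 × 25 × (810 − 385) × 115 = 1038594 N.
Remaining web compression depth: a_w = (T − C_f)/(0.85 f'_c b_w) = (2881200 − 1038594)/(0.85 × 25 × 385) = 225.22 mm.
M_n = C_f(d − h_f/2) + (T − C_f)(d − a_w/2) = 1038594 × (665 − 57.5) + 1842606 × (665 − 112.61) = 630.95 + 1017.84 = 1648.79 × 10⁶ N·mm.
M_n = 1648.79 kN·m.

M_n ≈ 1650 kN·m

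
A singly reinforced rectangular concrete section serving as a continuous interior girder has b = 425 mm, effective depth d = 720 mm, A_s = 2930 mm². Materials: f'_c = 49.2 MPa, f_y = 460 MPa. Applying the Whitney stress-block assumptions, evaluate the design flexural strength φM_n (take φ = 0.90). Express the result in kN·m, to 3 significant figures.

T = A_s f_y = 2930 × 460 = 1347800 N = 1347.8 kN.
From C = T: a = T/(0.85 f'_c b) = 1347800/(0.85 × 49.2 × 425) = 75.83 mm.
M_n = T(d − a/2) = 1347.8 kN × (720 − 37.915) mm = 919.31 kN·m.
φM_n = 0.90 × 919.31 = 827.38 kN·m.

φM_n ≈ 827 kN·m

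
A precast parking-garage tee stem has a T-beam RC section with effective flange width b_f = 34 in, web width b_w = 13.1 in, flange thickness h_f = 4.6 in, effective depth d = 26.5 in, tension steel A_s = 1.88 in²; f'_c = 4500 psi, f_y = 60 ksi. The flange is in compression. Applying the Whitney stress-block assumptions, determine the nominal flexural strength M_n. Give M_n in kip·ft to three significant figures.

Tension: T = A_s f_y = 1.88 × 60 = 112.8 kips.
Try a within the flange: a = T/(0.85 f'_c b_f) = 112.8/(0.85 × 4.5 × 34) = 0.867 in.
Since a = 0.867 ≤ h_f = 4.6 in, the stress block lies entirely in the flange; analyse as a rectangular beam of width b_f.
M_n = T(d − a/2) = 112.8 × (26.5 − 0.4335) = 2940.3 kip·in.
M_n = 2940.3/12 = 245.03 kip·ft.

M_n ≈ 245 kip·ft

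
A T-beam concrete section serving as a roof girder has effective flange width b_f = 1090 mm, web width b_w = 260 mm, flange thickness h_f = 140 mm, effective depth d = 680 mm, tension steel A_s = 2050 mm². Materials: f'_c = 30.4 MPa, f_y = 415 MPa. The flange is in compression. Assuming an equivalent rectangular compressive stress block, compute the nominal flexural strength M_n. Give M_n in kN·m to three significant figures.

M_n ≈ 566 kN·m

Tension: T = A_s f_y = 2050 × 415 = 850750 N.
Try a within the flange: a = T/(0.85 f'_c b_f) = 850750/(0.85 × 30.4 × 1090) = 30.21 mm.
Since a = 30.21 ≤ h_f = 140 mm, the stress block lies entirely in the flange; analyse as a rectangular beam of width b_f.
M_n = T(d − a/2) = 850750 × (680 − 15.105) = 565.66 × 10⁶ N·mm.
M_n = 565.66 kN·m.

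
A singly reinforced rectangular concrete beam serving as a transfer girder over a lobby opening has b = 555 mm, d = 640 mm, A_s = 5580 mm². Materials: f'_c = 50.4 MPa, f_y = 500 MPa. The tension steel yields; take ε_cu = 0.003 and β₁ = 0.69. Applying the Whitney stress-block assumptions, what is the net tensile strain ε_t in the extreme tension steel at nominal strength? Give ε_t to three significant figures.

ε_t ≈ 0.00829

a = A_s f_y/(0.85 f'_c b) = 117.34 mm.
β₁ = 0.69, so c = a/β₁ = 117.34/0.69 = 170.06 mm.
From the linear strain diagram with ε_cu = 0.003: ε_t = 0.003 (d − c)/c = 0.003 × (640 − 170.06)/170.06 = 0.00829.
Since ε_t ≥ 0.005, the section is tension-controlled.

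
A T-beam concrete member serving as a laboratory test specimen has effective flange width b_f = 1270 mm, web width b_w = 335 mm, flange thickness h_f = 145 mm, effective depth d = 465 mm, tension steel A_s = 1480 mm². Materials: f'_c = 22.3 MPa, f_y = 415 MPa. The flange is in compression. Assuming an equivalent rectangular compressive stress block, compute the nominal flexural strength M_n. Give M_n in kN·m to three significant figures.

Tension: T = A_s f_y = 1480 × 415 = 614200 N.
Try a within the flange: a = T/(0.85 f'_c b_f) = 614200/(0.85 × 22.3 × 1270) = 25.51 mm.
Since a = 25.51 ≤ h_f = 145 mm, the stress block lies entirely in the flange; analyse as a rectangular beam of width b_f.
M_n = T(d − a/2) = 614200 × (465 − 12.755) = 277.77 × 10⁶ N·mm.
M_n = 277.77 kN·m.

M_n ≈ 278 kN·m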